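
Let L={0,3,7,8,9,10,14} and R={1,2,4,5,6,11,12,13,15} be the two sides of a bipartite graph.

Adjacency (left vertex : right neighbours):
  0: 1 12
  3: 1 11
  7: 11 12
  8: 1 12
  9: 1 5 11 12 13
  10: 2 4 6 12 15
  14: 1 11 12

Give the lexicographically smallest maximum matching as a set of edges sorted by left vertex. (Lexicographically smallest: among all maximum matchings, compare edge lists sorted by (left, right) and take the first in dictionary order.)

Lex-smallest maximum matching: {(0,1), (3,11), (7,12), (9,5), (10,2)}

|M| = 5 (so the lex-smallest maximum matching has 5 edges)
process left vertices in ascending order; for each, take the smallest-labelled available neighbour that still permits 5 edges overall, or leave it unmatched if none does
lex-smallest matching: {0-1, 3-11, 7-12, 9-5, 10-2}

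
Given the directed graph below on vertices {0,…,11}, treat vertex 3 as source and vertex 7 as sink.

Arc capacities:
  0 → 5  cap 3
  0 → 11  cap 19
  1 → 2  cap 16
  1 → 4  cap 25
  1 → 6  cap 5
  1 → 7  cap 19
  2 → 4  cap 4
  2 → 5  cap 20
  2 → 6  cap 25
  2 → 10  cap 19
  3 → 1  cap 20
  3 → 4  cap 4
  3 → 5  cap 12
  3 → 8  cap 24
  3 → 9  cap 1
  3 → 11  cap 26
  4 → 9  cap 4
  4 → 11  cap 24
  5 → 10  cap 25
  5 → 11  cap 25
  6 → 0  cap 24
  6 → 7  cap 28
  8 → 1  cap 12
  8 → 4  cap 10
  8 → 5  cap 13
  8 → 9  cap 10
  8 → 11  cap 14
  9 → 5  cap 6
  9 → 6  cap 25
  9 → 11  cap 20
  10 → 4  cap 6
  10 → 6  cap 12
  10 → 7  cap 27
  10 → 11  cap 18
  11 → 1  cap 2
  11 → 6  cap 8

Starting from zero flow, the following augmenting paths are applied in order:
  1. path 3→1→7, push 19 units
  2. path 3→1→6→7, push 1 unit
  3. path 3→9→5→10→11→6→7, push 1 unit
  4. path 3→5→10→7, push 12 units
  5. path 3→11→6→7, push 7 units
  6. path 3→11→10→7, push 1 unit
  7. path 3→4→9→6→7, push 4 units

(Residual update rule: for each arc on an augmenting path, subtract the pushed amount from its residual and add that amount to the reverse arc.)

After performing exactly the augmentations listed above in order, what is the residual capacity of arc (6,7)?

after path 1 (3→1→7, push 19): res(6,7)=28
after path 2 (3→1→6→7, push 1): res(6,7)=27
after path 3 (3→9→5→10→11→6→7, push 1): res(6,7)=26
after path 4 (3→5→10→7, push 12): res(6,7)=26
after path 5 (3→11→6→7, push 7): res(6,7)=19
after path 6 (3→11→10→7, push 1): res(6,7)=19
after path 7 (3→4→9→6→7, push 4): res(6,7)=15

Residual capacity of (6,7): 15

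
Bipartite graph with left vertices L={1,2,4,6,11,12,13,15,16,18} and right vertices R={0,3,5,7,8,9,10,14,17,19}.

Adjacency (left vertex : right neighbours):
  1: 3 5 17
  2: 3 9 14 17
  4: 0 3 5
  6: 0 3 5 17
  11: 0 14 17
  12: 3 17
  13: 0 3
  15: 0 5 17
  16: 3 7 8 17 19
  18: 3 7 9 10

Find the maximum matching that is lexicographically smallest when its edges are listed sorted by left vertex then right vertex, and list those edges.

Lex-smallest maximum matching: {(1,3), (2,9), (4,0), (6,5), (11,14), (12,17), (16,7), (18,10)}

|M| = 8 (so the lex-smallest maximum matching has 8 edges)
process left vertices in ascending order; for each, take the smallest-labelled available neighbour that still permits 8 edges overall, or leave it unmatched if none does
lex-smallest matching: {1-3, 2-9, 4-0, 6-5, 11-14, 12-17, 16-7, 18-10}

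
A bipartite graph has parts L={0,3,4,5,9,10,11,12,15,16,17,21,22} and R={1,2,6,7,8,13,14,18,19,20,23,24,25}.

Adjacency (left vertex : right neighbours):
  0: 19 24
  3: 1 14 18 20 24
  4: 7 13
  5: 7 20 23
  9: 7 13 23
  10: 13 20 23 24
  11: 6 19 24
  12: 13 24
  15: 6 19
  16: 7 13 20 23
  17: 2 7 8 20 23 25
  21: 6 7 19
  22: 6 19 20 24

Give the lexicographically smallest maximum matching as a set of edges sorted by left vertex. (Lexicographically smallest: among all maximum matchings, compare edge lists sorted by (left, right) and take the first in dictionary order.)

Lex-smallest maximum matching: {(0,19), (3,1), (4,7), (5,20), (9,13), (10,23), (11,6), (12,24), (17,2)}

|M| = 9 (so the lex-smallest maximum matching has 9 edges)
process left vertices in ascending order; for each, take the smallest-labelled available neighbour that still permits 9 edges overall, or leave it unmatched if none does
lex-smallest matching: {0-19, 3-1, 4-7, 5-20, 9-13, 10-23, 11-6, 12-24, 17-2}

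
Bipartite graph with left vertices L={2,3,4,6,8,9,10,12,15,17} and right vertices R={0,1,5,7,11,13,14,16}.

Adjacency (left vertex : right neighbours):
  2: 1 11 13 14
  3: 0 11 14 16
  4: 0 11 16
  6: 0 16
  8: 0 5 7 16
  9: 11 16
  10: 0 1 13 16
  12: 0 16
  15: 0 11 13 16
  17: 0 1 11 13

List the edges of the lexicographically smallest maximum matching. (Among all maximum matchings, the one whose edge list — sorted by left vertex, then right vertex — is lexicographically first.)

Lex-smallest maximum matching: {(2,1), (3,14), (4,0), (6,16), (8,5), (9,11), (10,13)}

|M| = 7 (so the lex-smallest maximum matching has 7 edges)
process left vertices in ascending order; for each, take the smallest-labelled available neighbour that still permits 7 edges overall, or leave it unmatched if none does
lex-smallest matching: {2-1, 3-14, 4-0, 6-16, 8-5, 9-11, 10-13}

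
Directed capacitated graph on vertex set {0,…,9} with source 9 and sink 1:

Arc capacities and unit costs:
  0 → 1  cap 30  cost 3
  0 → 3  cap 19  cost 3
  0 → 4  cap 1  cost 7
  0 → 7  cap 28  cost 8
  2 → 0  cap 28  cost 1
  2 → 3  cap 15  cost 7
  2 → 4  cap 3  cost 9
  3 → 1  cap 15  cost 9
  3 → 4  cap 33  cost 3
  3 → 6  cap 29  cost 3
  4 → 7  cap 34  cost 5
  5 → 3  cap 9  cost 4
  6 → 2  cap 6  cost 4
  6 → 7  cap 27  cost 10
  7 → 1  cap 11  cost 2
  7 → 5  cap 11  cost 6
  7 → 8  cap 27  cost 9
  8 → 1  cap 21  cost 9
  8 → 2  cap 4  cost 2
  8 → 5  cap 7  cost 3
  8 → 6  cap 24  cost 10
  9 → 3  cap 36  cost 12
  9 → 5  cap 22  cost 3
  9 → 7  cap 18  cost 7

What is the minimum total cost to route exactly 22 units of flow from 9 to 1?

Minimum cost for 22 units: 285

shortest-cost path #1: 9→7→1 push 11 @ unit cost 9 (adds 99)
shortest-cost path #2: 9→5→3→1 push 9 @ unit cost 16 (adds 144)
shortest-cost path #3: 9→3→1 push 2 @ unit cost 21 (adds 42)
total cost = 285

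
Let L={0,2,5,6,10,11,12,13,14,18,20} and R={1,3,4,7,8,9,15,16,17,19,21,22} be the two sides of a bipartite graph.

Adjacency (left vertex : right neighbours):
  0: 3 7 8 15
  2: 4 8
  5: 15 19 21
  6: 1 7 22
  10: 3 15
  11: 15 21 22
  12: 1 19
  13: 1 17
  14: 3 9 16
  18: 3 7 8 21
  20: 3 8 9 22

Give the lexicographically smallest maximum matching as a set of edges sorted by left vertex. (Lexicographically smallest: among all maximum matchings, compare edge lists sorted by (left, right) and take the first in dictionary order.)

Lex-smallest maximum matching: {(0,3), (2,4), (5,19), (6,7), (10,15), (11,21), (12,1), (13,17), (14,9), (18,8), (20,22)}

|M| = 11 (so the lex-smallest maximum matching has 11 edges)
process left vertices in ascending order; for each, take the smallest-labelled available neighbour that still permits 11 edges overall, or leave it unmatched if none does
lex-smallest matching: {0-3, 2-4, 5-19, 6-7, 10-15, 11-21, 12-1, 13-17, 14-9, 18-8, 20-22}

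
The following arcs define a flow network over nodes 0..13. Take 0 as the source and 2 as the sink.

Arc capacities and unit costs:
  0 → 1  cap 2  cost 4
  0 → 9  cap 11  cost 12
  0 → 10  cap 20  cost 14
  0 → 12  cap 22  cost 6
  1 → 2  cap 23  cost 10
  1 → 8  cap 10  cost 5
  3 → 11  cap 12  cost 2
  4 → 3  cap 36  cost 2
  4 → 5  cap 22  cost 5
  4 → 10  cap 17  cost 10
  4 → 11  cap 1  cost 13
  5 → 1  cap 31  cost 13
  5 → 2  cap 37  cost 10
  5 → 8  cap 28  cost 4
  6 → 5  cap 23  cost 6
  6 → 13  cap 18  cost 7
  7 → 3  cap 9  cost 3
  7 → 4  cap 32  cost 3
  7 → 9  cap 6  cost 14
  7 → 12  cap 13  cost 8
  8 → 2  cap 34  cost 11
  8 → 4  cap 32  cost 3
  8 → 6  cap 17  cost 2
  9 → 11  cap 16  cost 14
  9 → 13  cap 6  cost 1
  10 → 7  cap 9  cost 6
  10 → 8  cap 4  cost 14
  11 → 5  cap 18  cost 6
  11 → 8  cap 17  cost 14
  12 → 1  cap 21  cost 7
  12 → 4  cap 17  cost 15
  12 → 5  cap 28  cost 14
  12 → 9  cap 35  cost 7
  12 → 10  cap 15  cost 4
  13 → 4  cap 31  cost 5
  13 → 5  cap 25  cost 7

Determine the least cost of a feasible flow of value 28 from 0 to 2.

Minimum cost for 28 units: 661

shortest-cost path #1: 0→1→2 push 2 @ unit cost 14 (adds 28)
shortest-cost path #2: 0→12→1→2 push 21 @ unit cost 23 (adds 483)
shortest-cost path #3: 0→12→5→2 push 1 @ unit cost 30 (adds 30)
shortest-cost path #4: 0→9→13→5→2 push 4 @ unit cost 30 (adds 120)
total cost = 661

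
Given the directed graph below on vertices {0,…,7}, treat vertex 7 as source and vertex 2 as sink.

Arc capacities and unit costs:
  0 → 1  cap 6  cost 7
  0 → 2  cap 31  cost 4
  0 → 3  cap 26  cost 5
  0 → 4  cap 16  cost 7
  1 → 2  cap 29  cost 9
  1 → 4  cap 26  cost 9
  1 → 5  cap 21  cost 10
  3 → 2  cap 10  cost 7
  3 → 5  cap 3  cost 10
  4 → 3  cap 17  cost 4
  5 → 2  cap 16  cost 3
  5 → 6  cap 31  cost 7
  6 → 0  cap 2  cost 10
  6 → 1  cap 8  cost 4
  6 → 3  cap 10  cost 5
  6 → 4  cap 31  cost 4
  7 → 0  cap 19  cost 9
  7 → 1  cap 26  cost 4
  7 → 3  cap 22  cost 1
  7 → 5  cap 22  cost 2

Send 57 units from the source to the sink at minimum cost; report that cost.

shortest-cost path #1: 7→5→2 push 16 @ unit cost 5 (adds 80)
shortest-cost path #2: 7→3→2 push 10 @ unit cost 8 (adds 80)
shortest-cost path #3: 7→0→2 push 19 @ unit cost 13 (adds 247)
shortest-cost path #4: 7→1→2 push 12 @ unit cost 13 (adds 156)
total cost = 563

Minimum cost for 57 units: 563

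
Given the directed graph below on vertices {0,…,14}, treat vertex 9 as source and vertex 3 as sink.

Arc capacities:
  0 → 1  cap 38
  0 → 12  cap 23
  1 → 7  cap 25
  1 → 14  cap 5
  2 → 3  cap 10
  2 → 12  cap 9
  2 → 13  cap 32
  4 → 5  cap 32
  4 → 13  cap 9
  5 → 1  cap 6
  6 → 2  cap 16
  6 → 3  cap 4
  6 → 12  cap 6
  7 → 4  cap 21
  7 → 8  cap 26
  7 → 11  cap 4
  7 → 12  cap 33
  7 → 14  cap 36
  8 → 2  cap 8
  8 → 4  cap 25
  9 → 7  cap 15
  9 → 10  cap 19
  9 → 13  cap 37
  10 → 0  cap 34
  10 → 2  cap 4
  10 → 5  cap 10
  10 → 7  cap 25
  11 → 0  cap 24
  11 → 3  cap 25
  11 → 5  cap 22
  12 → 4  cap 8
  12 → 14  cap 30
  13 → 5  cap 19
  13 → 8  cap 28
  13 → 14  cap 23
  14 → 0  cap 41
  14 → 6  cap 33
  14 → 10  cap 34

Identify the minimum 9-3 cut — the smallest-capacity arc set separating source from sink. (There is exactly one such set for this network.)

Min-cut arcs: {(2,3), (6,3), (7,11)} (total capacity 18)

augment #1: 9→7→11→3 push 4
augment #2: 9→10→2→3 push 4
augment #3: 9→7→8→2→3 push 6
augment #4: 9→7→14→6→3 push 4
max flow = 18; residual-reachable set from 9 gives S-side
cut edges (S→T): {(2,3), (6,3), (7,11)} total cap 18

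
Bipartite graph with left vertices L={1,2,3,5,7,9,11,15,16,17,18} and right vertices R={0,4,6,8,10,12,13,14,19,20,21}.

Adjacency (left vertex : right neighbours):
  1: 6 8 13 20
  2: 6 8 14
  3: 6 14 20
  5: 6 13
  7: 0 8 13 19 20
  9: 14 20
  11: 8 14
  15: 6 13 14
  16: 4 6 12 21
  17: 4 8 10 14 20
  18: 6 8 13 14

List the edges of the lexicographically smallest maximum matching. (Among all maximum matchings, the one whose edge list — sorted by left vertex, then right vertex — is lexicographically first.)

Lex-smallest maximum matching: {(1,6), (2,8), (3,14), (5,13), (7,0), (9,20), (16,4), (17,10)}

|M| = 8 (so the lex-smallest maximum matching has 8 edges)
process left vertices in ascending order; for each, take the smallest-labelled available neighbour that still permits 8 edges overall, or leave it unmatched if none does
lex-smallest matching: {1-6, 2-8, 3-14, 5-13, 7-0, 9-20, 16-4, 17-10}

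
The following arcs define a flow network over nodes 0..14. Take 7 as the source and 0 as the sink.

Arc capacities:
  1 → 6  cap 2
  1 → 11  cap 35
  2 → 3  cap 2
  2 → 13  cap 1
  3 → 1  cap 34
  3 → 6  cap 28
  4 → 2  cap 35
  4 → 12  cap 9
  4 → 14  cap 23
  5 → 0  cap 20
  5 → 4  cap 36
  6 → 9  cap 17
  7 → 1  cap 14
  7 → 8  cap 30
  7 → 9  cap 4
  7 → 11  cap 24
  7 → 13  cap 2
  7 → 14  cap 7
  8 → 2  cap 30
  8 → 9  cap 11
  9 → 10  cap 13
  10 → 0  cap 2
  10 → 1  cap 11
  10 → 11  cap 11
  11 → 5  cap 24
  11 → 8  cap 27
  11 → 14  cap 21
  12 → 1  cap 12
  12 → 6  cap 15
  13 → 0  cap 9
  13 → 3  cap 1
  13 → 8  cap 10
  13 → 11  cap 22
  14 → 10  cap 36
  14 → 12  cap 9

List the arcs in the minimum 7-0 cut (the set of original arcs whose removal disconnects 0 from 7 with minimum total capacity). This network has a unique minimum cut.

Min-cut arcs: {(2,13), (5,0), (7,13), (10,0)} (total capacity 25)

augment #1: 7→13→0 push 2
augment #2: 7→9→10→0 push 2
augment #3: 7→11→5→0 push 20
augment #4: 7→8→2→13→0 push 1
max flow = 25; residual-reachable set from 7 gives S-side
cut edges (S→T): {(2,13), (5,0), (7,13), (10,0)} total cap 25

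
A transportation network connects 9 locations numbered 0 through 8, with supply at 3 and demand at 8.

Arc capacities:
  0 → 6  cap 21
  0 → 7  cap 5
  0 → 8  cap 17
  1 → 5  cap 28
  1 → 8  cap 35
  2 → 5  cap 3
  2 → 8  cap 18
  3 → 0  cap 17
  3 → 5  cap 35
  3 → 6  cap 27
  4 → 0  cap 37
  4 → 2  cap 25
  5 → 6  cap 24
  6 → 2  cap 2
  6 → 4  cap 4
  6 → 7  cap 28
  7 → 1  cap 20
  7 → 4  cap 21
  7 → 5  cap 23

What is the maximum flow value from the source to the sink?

Maximum flow value: 51

augment #1: 3→0→8 bottleneck 17, total now 17
augment #2: 3→6→2→8 bottleneck 2, total now 19
augment #3: 3→6→4→2→8 bottleneck 4, total now 23
augment #4: 3→6→7→1→8 bottleneck 20, total now 43
augment #5: 3→6→7→4→2→8 bottleneck 1, total now 44
augment #6: 3→5→6→7→4→2→8 bottleneck 7, total now 51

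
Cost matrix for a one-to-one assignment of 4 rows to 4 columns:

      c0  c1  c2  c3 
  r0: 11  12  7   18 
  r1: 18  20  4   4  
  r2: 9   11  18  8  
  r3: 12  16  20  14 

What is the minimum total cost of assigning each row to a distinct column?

optimal assignment: row0→col2 (cost 7), row1→col3 (cost 4), row2→col1 (cost 11), row3→col0 (cost 12)
total = 7 + 4 + 11 + 12 = 34

Minimum assignment cost: 34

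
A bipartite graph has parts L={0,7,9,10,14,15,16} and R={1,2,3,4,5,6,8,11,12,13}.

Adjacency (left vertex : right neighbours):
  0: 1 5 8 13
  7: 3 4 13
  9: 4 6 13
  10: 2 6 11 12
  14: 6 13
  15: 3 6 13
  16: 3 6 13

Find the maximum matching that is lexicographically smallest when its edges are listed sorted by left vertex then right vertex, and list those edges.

Lex-smallest maximum matching: {(0,1), (7,3), (9,4), (10,2), (14,6), (15,13)}

|M| = 6 (so the lex-smallest maximum matching has 6 edges)
process left vertices in ascending order; for each, take the smallest-labelled available neighbour that still permits 6 edges overall, or leave it unmatched if none does
lex-smallest matching: {0-1, 7-3, 9-4, 10-2, 14-6, 15-13}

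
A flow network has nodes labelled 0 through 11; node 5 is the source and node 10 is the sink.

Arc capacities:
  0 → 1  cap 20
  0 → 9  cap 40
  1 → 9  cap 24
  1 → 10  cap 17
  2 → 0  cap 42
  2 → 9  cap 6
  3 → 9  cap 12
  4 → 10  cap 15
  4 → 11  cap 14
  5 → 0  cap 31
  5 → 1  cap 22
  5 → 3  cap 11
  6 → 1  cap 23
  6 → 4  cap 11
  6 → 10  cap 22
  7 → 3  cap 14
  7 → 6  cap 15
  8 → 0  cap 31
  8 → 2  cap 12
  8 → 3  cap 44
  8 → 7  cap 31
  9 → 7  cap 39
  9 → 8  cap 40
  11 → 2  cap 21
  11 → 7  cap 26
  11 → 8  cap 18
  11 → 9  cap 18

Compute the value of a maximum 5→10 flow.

Maximum flow value: 32

augment #1: 5→1→10 bottleneck 17, total now 17
augment #2: 5→0→9→7→6→10 bottleneck 15, total now 32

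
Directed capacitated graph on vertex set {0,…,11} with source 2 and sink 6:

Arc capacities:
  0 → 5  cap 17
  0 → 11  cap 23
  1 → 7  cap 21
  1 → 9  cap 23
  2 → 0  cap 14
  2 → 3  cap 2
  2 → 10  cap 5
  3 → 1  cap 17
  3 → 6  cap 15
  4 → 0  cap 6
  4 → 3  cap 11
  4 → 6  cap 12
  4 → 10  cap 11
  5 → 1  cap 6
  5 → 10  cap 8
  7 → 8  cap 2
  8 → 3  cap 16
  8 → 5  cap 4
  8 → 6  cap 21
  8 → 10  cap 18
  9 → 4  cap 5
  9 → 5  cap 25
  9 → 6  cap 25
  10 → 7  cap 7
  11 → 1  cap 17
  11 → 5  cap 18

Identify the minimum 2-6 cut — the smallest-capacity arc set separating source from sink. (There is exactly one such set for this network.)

Min-cut arcs: {(2,0), (2,3), (7,8)} (total capacity 18)

augment #1: 2→3→6 push 2
augment #2: 2→10→7→8→6 push 2
augment #3: 2→0→5→1→9→6 push 6
augment #4: 2→0→11→1→9→6 push 8
max flow = 18; residual-reachable set from 2 gives S-side
cut edges (S→T): {(2,0), (2,3), (7,8)} total cap 18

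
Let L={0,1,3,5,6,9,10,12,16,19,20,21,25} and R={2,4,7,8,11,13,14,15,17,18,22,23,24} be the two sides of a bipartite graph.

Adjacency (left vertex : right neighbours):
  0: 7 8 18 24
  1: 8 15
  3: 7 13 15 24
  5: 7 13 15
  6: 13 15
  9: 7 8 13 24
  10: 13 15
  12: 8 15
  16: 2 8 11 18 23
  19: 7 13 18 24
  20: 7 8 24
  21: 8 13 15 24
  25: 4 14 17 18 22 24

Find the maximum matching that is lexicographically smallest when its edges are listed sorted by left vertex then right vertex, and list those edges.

|M| = 8 (so the lex-smallest maximum matching has 8 edges)
process left vertices in ascending order; for each, take the smallest-labelled available neighbour that still permits 8 edges overall, or leave it unmatched if none does
lex-smallest matching: {0-7, 1-8, 3-13, 5-15, 9-24, 16-2, 19-18, 25-4}

Lex-smallest maximum matching: {(0,7), (1,8), (3,13), (5,15), (9,24), (16,2), (19,18), (25,4)}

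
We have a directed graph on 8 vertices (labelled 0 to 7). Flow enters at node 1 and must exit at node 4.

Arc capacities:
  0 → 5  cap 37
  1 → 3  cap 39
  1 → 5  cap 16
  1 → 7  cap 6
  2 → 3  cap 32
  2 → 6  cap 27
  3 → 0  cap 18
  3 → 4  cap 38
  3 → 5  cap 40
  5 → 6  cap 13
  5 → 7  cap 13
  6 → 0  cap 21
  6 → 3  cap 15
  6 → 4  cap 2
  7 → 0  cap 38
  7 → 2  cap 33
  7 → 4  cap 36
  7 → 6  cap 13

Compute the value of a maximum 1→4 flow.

Maximum flow value: 59

augment #1: 1→3→4 bottleneck 38, total now 38
augment #2: 1→7→4 bottleneck 6, total now 44
augment #3: 1→5→6→4 bottleneck 2, total now 46
augment #4: 1→5→7→4 bottleneck 13, total now 59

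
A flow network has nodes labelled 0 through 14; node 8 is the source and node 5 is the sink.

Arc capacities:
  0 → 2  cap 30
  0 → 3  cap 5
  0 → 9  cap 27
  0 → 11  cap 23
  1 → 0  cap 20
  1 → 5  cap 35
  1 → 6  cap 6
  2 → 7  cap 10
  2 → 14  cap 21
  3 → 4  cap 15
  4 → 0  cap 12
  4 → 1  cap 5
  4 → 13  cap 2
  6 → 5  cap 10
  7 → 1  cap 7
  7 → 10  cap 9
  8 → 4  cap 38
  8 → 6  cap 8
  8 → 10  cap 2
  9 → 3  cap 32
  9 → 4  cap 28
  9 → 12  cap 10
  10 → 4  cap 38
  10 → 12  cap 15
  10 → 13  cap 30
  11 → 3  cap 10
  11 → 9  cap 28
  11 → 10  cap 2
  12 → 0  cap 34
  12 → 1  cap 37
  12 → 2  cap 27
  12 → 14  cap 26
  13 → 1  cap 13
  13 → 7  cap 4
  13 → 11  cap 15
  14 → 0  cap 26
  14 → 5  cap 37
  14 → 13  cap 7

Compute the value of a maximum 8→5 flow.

augment #1: 8→6→5 bottleneck 8, total now 8
augment #2: 8→4→1→5 bottleneck 5, total now 13
augment #3: 8→4→13→1→5 bottleneck 2, total now 15
augment #4: 8→10→12→1→5 bottleneck 2, total now 17
augment #5: 8→4→0→2→14→5 bottleneck 12, total now 29

Maximum flow value: 29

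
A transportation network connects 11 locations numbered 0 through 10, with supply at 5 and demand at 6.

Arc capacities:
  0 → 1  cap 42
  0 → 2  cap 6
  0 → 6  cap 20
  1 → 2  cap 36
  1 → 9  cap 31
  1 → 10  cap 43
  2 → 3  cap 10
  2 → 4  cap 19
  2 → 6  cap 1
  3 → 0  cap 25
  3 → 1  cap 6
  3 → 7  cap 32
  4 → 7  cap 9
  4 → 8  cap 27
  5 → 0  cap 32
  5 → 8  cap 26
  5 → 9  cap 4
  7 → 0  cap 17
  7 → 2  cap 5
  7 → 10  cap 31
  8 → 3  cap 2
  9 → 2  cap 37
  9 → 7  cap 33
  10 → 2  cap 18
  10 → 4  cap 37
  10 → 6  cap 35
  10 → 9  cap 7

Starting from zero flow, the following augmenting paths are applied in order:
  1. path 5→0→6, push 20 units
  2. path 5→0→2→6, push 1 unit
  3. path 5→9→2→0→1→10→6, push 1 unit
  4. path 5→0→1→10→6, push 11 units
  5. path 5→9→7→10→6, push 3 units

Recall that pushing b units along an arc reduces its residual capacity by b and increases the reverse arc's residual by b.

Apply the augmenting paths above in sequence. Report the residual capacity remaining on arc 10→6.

after path 1 (5→0→6, push 20): res(10,6)=35
after path 2 (5→0→2→6, push 1): res(10,6)=35
after path 3 (5→9→2→0→1→10→6, push 1): res(10,6)=34
after path 4 (5→0→1→10→6, push 11): res(10,6)=23
after path 5 (5→9→7→10→6, push 3): res(10,6)=20

Residual capacity of (10,6): 20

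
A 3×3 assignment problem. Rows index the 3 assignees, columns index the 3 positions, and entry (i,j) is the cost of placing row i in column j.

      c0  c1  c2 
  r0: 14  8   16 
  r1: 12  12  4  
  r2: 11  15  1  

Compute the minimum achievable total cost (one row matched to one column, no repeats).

optimal assignment: row0→col1 (cost 8), row1→col0 (cost 12), row2→col2 (cost 1)
total = 8 + 12 + 1 = 21

Minimum assignment cost: 21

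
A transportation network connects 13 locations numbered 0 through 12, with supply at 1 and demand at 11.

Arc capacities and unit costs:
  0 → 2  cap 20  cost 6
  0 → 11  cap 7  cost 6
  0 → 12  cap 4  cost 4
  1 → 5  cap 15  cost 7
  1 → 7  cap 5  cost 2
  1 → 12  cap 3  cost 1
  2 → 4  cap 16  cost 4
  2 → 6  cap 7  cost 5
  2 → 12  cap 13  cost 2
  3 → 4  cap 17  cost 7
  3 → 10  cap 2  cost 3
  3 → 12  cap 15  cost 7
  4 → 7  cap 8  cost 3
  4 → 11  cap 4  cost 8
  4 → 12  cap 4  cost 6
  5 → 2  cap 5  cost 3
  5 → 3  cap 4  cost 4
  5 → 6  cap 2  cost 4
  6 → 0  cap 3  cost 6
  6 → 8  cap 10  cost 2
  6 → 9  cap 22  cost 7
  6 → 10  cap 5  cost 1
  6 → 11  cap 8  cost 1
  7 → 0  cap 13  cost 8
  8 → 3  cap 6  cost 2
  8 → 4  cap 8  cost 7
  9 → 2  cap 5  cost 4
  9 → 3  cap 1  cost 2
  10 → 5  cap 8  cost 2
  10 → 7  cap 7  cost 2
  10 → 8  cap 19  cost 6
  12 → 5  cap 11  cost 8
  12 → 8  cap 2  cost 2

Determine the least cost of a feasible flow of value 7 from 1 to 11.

shortest-cost path #1: 1→5→6→11 push 2 @ unit cost 12 (adds 24)
shortest-cost path #2: 1→7→0→11 push 5 @ unit cost 16 (adds 80)
total cost = 104

Minimum cost for 7 units: 104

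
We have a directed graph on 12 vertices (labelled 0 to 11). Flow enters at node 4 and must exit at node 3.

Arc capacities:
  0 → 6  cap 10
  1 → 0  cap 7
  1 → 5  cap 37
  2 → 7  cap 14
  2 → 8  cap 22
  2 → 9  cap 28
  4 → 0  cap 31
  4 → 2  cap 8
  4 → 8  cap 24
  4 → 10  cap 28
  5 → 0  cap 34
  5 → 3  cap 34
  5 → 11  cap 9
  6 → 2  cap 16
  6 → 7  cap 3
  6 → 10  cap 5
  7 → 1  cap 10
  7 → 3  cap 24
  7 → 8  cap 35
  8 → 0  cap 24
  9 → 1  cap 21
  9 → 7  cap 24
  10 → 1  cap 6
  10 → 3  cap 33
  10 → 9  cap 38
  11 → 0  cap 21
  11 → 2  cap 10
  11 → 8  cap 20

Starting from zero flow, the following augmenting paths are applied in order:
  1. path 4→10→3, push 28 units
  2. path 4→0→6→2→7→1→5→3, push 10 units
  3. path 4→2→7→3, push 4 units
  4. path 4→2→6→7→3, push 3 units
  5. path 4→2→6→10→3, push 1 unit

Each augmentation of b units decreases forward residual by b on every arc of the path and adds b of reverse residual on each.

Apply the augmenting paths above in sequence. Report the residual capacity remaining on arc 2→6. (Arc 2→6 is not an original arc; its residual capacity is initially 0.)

Residual capacity of (2,6): 6

after path 1 (4→10→3, push 28): res(2,6)=0
after path 2 (4→0→6→2→7→1→5→3, push 10): res(2,6)=10
after path 3 (4→2→7→3, push 4): res(2,6)=10
after path 4 (4→2→6→7→3, push 3): res(2,6)=7
after path 5 (4→2→6→10→3, push 1): res(2,6)=6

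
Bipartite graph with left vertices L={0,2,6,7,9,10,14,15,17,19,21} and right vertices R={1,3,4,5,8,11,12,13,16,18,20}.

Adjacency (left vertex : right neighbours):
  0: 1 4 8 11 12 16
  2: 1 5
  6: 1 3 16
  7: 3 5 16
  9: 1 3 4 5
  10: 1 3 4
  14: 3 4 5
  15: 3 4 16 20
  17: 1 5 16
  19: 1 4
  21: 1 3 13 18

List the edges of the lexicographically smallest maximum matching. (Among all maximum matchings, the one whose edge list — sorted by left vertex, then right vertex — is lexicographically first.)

Lex-smallest maximum matching: {(0,8), (2,1), (6,3), (7,5), (9,4), (15,20), (17,16), (21,13)}

|M| = 8 (so the lex-smallest maximum matching has 8 edges)
process left vertices in ascending order; for each, take the smallest-labelled available neighbour that still permits 8 edges overall, or leave it unmatched if none does
lex-smallest matching: {0-8, 2-1, 6-3, 7-5, 9-4, 15-20, 17-16, 21-13}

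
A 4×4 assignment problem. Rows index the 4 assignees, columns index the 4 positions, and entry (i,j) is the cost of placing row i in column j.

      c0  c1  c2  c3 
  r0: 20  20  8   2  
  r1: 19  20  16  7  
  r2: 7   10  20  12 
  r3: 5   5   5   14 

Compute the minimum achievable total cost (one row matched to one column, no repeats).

Minimum assignment cost: 27

optimal assignment: row0→col2 (cost 8), row1→col3 (cost 7), row2→col0 (cost 7), row3→col1 (cost 5)
total = 8 + 7 + 7 + 5 = 27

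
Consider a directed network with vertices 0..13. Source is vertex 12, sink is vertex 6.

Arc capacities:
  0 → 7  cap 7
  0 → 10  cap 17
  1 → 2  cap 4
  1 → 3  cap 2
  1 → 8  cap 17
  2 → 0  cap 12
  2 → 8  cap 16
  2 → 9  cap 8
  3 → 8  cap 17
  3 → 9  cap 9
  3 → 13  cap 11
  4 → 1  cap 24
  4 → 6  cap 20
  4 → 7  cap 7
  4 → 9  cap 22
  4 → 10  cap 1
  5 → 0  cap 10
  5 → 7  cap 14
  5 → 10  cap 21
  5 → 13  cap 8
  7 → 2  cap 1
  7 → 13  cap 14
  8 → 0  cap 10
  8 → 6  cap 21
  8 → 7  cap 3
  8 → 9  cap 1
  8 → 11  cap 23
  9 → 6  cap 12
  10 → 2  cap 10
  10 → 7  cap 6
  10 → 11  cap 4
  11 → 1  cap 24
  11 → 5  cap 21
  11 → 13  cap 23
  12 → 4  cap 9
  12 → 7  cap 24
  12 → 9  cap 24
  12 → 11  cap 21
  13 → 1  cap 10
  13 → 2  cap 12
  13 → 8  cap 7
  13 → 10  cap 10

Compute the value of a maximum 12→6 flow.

Maximum flow value: 42

augment #1: 12→4→6 bottleneck 9, total now 9
augment #2: 12→9→6 bottleneck 12, total now 21
augment #3: 12→7→2→8→6 bottleneck 1, total now 22
augment #4: 12→7→13→8→6 bottleneck 7, total now 29
augment #5: 12→11→1→8→6 bottleneck 13, total now 42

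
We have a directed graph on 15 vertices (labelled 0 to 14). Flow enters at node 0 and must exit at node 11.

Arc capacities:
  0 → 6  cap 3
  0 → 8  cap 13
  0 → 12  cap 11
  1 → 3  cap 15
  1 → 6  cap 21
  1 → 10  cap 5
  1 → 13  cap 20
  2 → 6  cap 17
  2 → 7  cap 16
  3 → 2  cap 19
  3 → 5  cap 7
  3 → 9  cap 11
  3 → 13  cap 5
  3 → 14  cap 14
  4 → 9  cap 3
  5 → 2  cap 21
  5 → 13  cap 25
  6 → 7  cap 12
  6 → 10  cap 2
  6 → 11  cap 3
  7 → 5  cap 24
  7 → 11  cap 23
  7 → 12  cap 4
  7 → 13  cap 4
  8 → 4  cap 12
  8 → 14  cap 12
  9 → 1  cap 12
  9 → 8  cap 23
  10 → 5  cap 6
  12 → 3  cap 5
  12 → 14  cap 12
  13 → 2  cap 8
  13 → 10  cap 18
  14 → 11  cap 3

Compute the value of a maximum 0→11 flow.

Maximum flow value: 14

augment #1: 0→6→11 bottleneck 3, total now 3
augment #2: 0→8→14→11 bottleneck 3, total now 6
augment #3: 0→12→3→2→7→11 bottleneck 5, total now 11
augment #4: 0→8→4→9→1→6→7→11 bottleneck 3, total now 14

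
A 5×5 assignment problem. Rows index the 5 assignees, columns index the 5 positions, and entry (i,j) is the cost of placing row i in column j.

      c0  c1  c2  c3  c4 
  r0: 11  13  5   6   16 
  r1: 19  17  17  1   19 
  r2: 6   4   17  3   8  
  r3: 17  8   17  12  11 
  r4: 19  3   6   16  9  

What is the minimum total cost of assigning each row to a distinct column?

Minimum assignment cost: 26

optimal assignment: row0→col2 (cost 5), row1→col3 (cost 1), row2→col0 (cost 6), row3→col4 (cost 11), row4→col1 (cost 3)
total = 5 + 1 + 6 + 11 + 3 = 26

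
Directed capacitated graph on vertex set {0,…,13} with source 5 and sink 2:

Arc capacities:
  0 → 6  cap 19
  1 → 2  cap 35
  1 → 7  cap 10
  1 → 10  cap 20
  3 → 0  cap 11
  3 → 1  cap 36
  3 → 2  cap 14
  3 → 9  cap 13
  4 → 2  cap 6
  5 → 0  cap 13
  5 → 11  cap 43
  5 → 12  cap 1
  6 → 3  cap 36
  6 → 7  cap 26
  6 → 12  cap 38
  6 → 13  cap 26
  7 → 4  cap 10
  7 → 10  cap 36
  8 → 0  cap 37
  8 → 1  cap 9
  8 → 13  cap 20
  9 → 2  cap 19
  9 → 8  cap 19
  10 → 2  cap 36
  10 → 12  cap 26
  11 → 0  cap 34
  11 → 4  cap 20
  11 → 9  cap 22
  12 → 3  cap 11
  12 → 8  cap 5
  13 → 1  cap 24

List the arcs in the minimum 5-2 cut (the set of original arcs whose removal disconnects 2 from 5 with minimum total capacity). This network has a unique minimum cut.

augment #1: 5→11→4→2 push 6
augment #2: 5→11→9→2 push 19
augment #3: 5→12→3→2 push 1
augment #4: 5→0→6→3→2 push 13
augment #5: 5→11→9→8→1→2 push 3
augment #6: 5→11→0→6→3→1→2 push 6
max flow = 48; residual-reachable set from 5 gives S-side
cut edges (S→T): {(0,6), (4,2), (5,12), (11,9)} total cap 48

Min-cut arcs: {(0,6), (4,2), (5,12), (11,9)} (total capacity 48)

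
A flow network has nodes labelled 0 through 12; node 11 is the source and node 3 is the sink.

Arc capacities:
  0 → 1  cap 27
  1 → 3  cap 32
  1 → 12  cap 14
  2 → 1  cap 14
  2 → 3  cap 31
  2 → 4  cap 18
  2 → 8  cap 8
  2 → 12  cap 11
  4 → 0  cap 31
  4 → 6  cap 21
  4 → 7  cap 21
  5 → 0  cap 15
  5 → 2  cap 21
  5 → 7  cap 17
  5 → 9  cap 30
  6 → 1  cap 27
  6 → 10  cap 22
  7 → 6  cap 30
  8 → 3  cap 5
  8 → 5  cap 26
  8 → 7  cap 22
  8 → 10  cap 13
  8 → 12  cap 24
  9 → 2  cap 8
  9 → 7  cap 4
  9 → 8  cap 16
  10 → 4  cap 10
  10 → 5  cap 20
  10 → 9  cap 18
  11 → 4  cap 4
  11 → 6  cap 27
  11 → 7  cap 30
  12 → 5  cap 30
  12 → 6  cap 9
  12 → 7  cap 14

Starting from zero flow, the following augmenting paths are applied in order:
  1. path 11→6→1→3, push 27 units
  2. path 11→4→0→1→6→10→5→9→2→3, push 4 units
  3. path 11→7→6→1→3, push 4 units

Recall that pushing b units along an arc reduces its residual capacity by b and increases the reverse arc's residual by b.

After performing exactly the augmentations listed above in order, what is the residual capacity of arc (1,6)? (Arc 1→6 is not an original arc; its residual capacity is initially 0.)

after path 1 (11→6→1→3, push 27): res(1,6)=27
after path 2 (11→4→0→1→6→10→5→9→2→3, push 4): res(1,6)=23
after path 3 (11→7→6→1→3, push 4): res(1,6)=27

Residual capacity of (1,6): 27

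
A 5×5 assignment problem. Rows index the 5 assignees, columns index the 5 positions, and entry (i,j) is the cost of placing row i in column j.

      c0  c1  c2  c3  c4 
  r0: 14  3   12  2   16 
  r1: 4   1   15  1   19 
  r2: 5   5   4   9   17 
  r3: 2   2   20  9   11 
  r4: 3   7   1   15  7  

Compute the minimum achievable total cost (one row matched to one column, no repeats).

Minimum assignment cost: 16

optimal assignment: row0→col3 (cost 2), row1→col1 (cost 1), row2→col2 (cost 4), row3→col0 (cost 2), row4→col4 (cost 7)
total = 2 + 1 + 4 + 2 + 7 = 16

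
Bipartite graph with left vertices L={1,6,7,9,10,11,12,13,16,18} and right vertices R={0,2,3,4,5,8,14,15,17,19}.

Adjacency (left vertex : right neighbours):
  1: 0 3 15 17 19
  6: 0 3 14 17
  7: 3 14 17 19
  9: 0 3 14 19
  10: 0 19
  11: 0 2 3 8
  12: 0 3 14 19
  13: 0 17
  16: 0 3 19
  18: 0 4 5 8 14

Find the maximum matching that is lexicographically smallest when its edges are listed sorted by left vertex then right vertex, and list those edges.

Lex-smallest maximum matching: {(1,15), (6,0), (7,3), (9,14), (10,19), (11,2), (13,17), (18,4)}

|M| = 8 (so the lex-smallest maximum matching has 8 edges)
process left vertices in ascending order; for each, take the smallest-labelled available neighbour that still permits 8 edges overall, or leave it unmatched if none does
lex-smallest matching: {1-15, 6-0, 7-3, 9-14, 10-19, 11-2, 13-17, 18-4}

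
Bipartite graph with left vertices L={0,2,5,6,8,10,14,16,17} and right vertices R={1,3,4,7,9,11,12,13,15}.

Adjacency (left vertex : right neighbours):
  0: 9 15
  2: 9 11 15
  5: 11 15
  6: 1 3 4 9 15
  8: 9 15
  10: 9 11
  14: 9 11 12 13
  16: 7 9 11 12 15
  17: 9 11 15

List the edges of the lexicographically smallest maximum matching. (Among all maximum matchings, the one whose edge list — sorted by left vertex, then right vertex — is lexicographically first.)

|M| = 6 (so the lex-smallest maximum matching has 6 edges)
process left vertices in ascending order; for each, take the smallest-labelled available neighbour that still permits 6 edges overall, or leave it unmatched if none does
lex-smallest matching: {0-9, 2-11, 5-15, 6-1, 14-12, 16-7}

Lex-smallest maximum matching: {(0,9), (2,11), (5,15), (6,1), (14,12), (16,7)}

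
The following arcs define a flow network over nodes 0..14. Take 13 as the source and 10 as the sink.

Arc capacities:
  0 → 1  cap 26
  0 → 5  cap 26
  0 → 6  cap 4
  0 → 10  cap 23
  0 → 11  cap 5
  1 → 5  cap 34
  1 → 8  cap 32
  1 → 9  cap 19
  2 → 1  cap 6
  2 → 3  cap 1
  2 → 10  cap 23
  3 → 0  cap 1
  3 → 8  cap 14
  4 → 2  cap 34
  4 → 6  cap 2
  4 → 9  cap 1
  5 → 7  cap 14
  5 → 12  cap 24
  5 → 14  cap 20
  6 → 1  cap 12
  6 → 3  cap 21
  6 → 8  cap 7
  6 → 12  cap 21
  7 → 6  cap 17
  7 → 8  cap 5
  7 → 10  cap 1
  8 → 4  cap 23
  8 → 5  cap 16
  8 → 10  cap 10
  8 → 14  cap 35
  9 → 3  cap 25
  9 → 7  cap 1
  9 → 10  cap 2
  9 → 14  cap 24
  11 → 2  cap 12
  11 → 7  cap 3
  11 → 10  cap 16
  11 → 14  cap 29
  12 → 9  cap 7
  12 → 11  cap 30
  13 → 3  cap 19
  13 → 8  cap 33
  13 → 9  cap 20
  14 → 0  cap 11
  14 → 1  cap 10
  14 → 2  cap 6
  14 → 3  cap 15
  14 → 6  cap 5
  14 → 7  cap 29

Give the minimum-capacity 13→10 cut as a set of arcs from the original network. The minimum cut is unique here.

augment #1: 13→8→10 push 10
augment #2: 13→9→10 push 2
augment #3: 13→3→0→10 push 1
augment #4: 13→9→7→10 push 1
augment #5: 13→8→4→2→10 push 23
augment #6: 13→9→14→0→10 push 11
augment #7: 13→3→8→5→12→11→10 push 14
augment #8: 13→9→14→6→12→11→10 push 2
max flow = 64; residual-reachable set from 13 gives S-side
cut edges (S→T): {(2,10), (3,0), (7,10), (8,10), (9,10), (11,10), (14,0)} total cap 64

Min-cut arcs: {(2,10), (3,0), (7,10), (8,10), (9,10), (11,10), (14,0)} (total capacity 64)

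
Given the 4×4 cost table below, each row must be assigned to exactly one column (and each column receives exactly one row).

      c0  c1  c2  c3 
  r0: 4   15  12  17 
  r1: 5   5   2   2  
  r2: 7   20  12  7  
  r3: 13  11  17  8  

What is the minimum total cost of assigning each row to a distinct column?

optimal assignment: row0→col0 (cost 4), row1→col2 (cost 2), row2→col3 (cost 7), row3→col1 (cost 11)
total = 4 + 2 + 7 + 11 = 24

Minimum assignment cost: 24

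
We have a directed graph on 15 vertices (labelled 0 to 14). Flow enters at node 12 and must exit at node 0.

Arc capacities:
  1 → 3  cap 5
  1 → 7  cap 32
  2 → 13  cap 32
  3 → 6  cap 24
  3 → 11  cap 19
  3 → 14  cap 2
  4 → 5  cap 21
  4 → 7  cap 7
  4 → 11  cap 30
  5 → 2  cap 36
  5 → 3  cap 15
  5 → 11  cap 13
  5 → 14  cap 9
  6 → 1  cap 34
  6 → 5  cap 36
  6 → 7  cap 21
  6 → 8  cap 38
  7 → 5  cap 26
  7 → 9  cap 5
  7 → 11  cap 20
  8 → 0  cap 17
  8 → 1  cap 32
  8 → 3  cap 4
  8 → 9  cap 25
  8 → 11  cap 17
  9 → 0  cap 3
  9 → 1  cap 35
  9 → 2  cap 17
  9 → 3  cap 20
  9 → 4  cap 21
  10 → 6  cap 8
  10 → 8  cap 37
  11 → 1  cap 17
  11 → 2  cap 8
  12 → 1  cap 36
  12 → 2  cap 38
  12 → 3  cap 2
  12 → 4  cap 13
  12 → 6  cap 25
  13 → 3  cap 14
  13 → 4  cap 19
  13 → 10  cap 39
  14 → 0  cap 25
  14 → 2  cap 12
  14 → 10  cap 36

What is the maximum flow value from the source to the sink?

augment #1: 12→3→14→0 bottleneck 2, total now 2
augment #2: 12→6→8→0 bottleneck 17, total now 19
augment #3: 12→1→7→9→0 bottleneck 3, total now 22
augment #4: 12→4→5→14→0 bottleneck 9, total now 31

Maximum flow value: 31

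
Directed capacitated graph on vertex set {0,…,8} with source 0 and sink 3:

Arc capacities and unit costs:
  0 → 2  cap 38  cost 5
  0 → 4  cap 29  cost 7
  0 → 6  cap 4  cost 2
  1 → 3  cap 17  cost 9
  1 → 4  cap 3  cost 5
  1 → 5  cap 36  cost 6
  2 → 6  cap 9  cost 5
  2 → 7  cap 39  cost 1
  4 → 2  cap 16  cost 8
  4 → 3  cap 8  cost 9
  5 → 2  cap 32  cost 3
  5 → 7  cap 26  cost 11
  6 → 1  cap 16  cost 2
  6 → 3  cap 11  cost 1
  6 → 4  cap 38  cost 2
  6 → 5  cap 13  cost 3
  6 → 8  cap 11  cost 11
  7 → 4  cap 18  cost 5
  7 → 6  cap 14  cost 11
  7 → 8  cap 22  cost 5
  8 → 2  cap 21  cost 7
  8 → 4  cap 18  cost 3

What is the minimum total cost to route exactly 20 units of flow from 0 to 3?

shortest-cost path #1: 0→6→3 push 4 @ unit cost 3 (adds 12)
shortest-cost path #2: 0→2→6→3 push 7 @ unit cost 11 (adds 77)
shortest-cost path #3: 0→4→3 push 8 @ unit cost 16 (adds 128)
shortest-cost path #4: 0→2→6→1→3 push 1 @ unit cost 21 (adds 21)
total cost = 238

Minimum cost for 20 units: 238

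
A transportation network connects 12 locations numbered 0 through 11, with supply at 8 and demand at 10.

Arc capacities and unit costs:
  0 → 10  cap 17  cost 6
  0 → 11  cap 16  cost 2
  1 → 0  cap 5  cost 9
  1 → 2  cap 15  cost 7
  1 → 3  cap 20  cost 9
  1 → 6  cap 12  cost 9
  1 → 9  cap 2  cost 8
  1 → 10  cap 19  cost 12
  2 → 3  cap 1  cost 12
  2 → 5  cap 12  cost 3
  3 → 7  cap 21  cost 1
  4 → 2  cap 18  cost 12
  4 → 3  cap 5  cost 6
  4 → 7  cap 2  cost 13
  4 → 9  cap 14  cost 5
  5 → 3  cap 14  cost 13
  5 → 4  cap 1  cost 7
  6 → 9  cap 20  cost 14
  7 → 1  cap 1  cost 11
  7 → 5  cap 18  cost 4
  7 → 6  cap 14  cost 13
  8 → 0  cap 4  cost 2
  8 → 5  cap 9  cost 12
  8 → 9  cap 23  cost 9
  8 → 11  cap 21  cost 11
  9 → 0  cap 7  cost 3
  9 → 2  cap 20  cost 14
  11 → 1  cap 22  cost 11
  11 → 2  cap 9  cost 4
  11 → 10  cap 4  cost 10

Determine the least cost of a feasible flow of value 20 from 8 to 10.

shortest-cost path #1: 8→0→10 push 4 @ unit cost 8 (adds 32)
shortest-cost path #2: 8→9→0→10 push 7 @ unit cost 18 (adds 126)
shortest-cost path #3: 8→11→10 push 4 @ unit cost 21 (adds 84)
shortest-cost path #4: 8→11→1→10 push 5 @ unit cost 34 (adds 170)
total cost = 412

Minimum cost for 20 units: 412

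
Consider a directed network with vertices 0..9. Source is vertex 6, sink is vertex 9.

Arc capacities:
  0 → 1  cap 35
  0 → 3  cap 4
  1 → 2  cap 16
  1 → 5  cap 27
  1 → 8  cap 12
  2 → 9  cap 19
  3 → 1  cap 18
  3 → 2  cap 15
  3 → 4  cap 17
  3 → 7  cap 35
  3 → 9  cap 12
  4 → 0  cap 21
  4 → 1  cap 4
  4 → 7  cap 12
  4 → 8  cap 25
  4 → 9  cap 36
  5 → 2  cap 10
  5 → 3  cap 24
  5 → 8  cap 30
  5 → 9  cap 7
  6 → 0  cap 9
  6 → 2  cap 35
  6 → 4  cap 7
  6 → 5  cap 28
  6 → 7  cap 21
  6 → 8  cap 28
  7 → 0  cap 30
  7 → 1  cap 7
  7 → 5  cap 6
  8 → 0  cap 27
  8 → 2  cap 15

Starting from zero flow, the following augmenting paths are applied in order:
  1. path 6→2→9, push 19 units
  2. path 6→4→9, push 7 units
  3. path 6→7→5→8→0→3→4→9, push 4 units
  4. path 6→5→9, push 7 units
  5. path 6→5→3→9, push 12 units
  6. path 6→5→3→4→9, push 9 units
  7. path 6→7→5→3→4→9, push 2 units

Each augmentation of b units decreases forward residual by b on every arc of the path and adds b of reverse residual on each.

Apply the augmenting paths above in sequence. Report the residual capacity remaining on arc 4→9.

after path 1 (6→2→9, push 19): res(4,9)=36
after path 2 (6→4→9, push 7): res(4,9)=29
after path 3 (6→7→5→8→0→3→4→9, push 4): res(4,9)=25
after path 4 (6→5→9, push 7): res(4,9)=25
after path 5 (6→5→3→9, push 12): res(4,9)=25
after path 6 (6→5→3→4→9, push 9): res(4,9)=16
after path 7 (6→7→5→3→4→9, push 2): res(4,9)=14

Residual capacity of (4,9): 14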